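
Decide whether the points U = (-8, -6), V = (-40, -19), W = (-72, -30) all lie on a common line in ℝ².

UV = (-32, -13), UW = (-64, -24).
Twice the signed area of △UVW is (-32)(-24) − (-13)(-64) = -64.
The area is nonzero, so the three points are not collinear.

No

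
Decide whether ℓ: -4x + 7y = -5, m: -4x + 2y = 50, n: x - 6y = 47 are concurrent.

The three lines meet at one point iff the augmented coefficient matrix [aᵢ bᵢ cᵢ] has rank < 3, i.e. its determinant vanishes.
Here the determinant is -20.
Nonzero, so no common point exists.

No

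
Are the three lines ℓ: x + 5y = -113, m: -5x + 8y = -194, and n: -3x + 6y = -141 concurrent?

The three lines meet at one point iff the augmented coefficient matrix [aᵢ bᵢ cᵢ] has rank < 3, i.e. its determinant vanishes.
Here the determinant is 99.
Nonzero, so no common point exists.

No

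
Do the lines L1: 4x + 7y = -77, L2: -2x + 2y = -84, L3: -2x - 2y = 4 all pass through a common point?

Intersecting L1 and L2: solving the 2×2 system gives (x, y) = (217/11, -245/11).
Substitute into L3: (-2)(217/11) + (-2)(-245/11) = 56/11.
But L3 requires 4 ≠ 56/11, so the three lines have no common point.

No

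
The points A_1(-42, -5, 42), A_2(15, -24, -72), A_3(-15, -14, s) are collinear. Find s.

-12

Direction A_1A_2 = (57, -19, -114). From the x-coordinate of A_3, the parameter along the line is τ = (-15 − (-42))/57 = 9/19.
Then s = 42 + 9/19·(-114) = -12.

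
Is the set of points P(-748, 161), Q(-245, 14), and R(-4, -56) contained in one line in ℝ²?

No

PQ = (503, -147), PR = (744, -217).
If collinear, PR would be a scalar multiple of PQ. But (503)·(-217) ≠ (-147)·(744) (difference 217), so they are not parallel; the points are not collinear.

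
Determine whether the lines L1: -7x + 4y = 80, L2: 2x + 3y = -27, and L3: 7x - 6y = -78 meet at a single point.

Yes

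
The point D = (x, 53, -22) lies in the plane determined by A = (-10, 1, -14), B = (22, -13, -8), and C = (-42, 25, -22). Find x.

14

A normal to the plane is n = AB × AC = (-32, 64, 320).
D lies in the plane iff n · AD = 0.
This gives (-32)x + (448) = 0, so x = 14.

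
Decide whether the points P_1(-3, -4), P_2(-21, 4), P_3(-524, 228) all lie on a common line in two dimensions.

No

P_1P_2 = (-18, 8), P_1P_3 = (-521, 232).
Twice the signed area of △P_1P_2P_3 is (-18)(232) − (8)(-521) = -8.
The area is nonzero, so the three points are not collinear.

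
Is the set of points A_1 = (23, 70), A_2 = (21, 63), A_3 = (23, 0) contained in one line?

No

A_1A_2 = (-2, -7), A_1A_3 = (0, -70).
det[A_1A_2; A_1A_3] = (-2)(-70) − (-7)(0) = 140.
The determinant is nonzero, so they are not collinear.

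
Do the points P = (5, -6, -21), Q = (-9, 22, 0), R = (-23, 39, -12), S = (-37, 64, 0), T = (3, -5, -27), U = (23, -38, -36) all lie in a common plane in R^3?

The plane through P, Q, R has normal n = PQ × PR = (-693, -462, 154) and equation n·X = -3927.
Checking the remaining points: n·S = -3927, n·T = -3927, n·U = -3927.
All equal -3927, so all 6 points lie in one plane.

Yes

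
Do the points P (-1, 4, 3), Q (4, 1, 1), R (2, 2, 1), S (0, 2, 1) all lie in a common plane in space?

No

With P as base: PQ = (5, -3, -2), PR = (3, -2, -2), PS = (1, -2, -2).
PR × PS = (0, 4, -4).
PQ · (PR × PS) = -4.
Since -4 ≠ 0, the four points are not coplanar.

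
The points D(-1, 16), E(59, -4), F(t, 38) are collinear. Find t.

Collinearity: (F − D) must be parallel to (E − D) = (60, -20).
Cross-multiplying the components: (t − (-1))·(-20) = (22)·(60).
Solving gives t = -67.

-67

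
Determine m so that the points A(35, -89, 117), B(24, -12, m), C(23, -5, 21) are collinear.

29

Collinearity requires AB × AC = 0; each component is linear in m.
The x-component gives (-84)m + (2436) = 0, so m = 29.
The remaining components then also vanish.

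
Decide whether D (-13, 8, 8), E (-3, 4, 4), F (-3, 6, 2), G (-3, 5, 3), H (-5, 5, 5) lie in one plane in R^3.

No

The plane through D, E, F has normal n = DE × DF = (16, 20, 20) and equation n·P = 112.
Checking the remaining points: n·G = 112, n·H = 120.
Since n·H = 120 ≠ 112, H is off the plane and the points are not all coplanar.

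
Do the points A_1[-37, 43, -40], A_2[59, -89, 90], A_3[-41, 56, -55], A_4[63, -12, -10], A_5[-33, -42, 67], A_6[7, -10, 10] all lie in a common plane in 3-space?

Yes

The plane through A_1, A_2, A_3 has normal n = A_1A_2 × A_1A_3 = (290, 920, 720) and equation n·P = 30.
Checking the remaining points: n·A_4 = 30, n·A_5 = 30, n·A_6 = 30.
All equal 30, so all 6 points lie in one plane.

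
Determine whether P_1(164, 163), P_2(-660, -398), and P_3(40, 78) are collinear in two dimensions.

P_1P_2 = (-824, -561), P_1P_3 = (-124, -85).
det[P_1P_2; P_1P_3] = (-824)(-85) − (-561)(-124) = 476.
The determinant is nonzero, so they are not collinear.

No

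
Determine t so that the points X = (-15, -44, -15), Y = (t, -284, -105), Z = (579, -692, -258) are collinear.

205

Direction XZ = (594, -648, -243). From the y-coordinate of Y, the parameter along the line is τ = (-284 − (-44))/(-648) = 10/27.
Then t = (-15) + 10/27·(594) = 205.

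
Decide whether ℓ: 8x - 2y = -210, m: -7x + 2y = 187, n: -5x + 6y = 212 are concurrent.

No

Intersecting ℓ and m: solving the 2×2 system gives (x, y) = (-23, 13).
Substitute into n: (-5)(-23) + (6)(13) = 193.
But n requires 212 ≠ 193, so the three lines have no common point.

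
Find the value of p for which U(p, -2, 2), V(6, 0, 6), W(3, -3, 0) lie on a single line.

4

Direction VW = (-3, -3, -6). From the y-coordinate of U, the parameter along the line is τ = (-2 − 0)/(-3) = 2/3.
Then p = 6 + 2/3·(-3) = 4.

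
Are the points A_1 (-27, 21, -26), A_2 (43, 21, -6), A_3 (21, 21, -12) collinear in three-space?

No

A_1A_2 = (70, 0, 20), A_1A_3 = (48, 0, 14).
A_1A_2 × A_1A_3 = (0, -20, 0).
The cross product is nonzero, so the points do not lie on one line.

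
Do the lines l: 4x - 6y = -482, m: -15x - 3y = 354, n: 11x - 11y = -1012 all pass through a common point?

Yes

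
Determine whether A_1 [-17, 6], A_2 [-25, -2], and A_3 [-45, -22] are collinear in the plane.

A_1A_2 = (-8, -8), A_1A_3 = (-28, -28).
det[A_1A_2; A_1A_3] = (-8)(-28) − (-8)(-28) = 0.
The determinant is zero, so the points are collinear.

Yes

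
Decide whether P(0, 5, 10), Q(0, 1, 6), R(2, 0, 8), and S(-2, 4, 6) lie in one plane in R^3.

Yes

The four points are coplanar iff the 3×3 determinant with rows PQ, PR, PS is zero.
Rows: (0, -4, -4), (2, -5, -2), (-2, -1, -4).
Expanding along the first row: (0)(18) − (-4)(-12) + (-4)(-12) = 0.
Zero determinant ⇒ coplanar.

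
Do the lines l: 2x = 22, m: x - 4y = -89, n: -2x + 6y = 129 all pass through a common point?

No

Intersecting l and m: solving the 2×2 system gives (x, y) = (11, 25).
Substitute into n: (-2)(11) + (6)(25) = 128.
But n requires 129 ≠ 128, so the three lines have no common point.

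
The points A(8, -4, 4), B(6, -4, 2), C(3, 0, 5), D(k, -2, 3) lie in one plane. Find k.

The points are coplanar iff AB · (AC × AD) = 0.
Expanding, this is linear in k: (8)k + (-32) = 0.
So k = 4.

4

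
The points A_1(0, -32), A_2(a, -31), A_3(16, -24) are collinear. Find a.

2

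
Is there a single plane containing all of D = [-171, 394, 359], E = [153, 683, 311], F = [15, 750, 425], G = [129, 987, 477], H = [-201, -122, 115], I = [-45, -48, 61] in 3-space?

The plane through D, E, F has normal n = DE × DF = (36162, -30312, 61590) and equation n·P = 3984180.
Checking the remaining points: n·G = 4125384, n·H = 3512352, n·I = 3584676.
Since n·G = 4125384 ≠ 3984180, G is off the plane and the points are not all coplanar.

No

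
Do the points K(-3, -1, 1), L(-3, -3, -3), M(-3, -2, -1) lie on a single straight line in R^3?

Yes

KL = (0, -2, -4), KM = (0, -1, -2).
Each component of KM is 1/2 times the corresponding component of KL, so KM = 1/2·KL and the points are collinear.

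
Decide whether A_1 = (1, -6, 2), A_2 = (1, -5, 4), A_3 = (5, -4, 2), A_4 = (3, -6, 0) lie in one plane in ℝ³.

Yes

With A_1 as base: A_1A_2 = (0, 1, 2), A_1A_3 = (4, 2, 0), A_1A_4 = (2, 0, -2).
A_1A_3 × A_1A_4 = (-4, 8, -4).
A_1A_2 · (A_1A_3 × A_1A_4) = 0.
The scalar triple product vanishes, so the four points are coplanar.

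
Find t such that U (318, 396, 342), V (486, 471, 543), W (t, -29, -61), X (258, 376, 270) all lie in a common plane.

-26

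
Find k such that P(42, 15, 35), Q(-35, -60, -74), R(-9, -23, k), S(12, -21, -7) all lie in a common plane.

Coplanarity ⇔ det[PQ; PR; PS] = 0.
Expanding, this is linear in k: (-522)k + (-19836) = 0.
So k = -38.

-38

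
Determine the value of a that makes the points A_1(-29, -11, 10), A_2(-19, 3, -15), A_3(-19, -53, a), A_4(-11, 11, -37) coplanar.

Normal to plane A_1A_2A_4: n = (-108, 20, -32); plane equation n·P = 2592.
Requiring n·A_3 = 2592: (-32)a + (992) = 2592.
So a = -50.

-50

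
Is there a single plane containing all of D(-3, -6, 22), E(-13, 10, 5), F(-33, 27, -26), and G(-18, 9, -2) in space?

No

The four points are coplanar iff the 3×3 determinant with rows DE, DF, DG is zero.
Rows: (-10, 16, -17), (-30, 33, -48), (-15, 15, -24).
Expanding along the first row: (-10)(-72) − (16)(0) + (-17)(45) = -45.
Nonzero ⇒ not coplanar.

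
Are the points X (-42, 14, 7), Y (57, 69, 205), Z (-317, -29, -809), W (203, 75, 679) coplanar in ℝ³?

The four points are coplanar iff the 3×3 determinant with rows XY, XZ, XW is zero.
Rows: (99, 55, 198), (-275, -43, -816), (245, 61, 672).
Expanding along the first row: (99)(20880) − (55)(15120) + (198)(-6240) = 0.
Zero determinant ⇒ coplanar.

Yes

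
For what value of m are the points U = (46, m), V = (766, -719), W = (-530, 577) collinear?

1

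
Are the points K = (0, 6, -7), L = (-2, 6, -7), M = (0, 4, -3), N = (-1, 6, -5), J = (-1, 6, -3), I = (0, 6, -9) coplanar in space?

No

The plane through K, L, M has normal n = KL × KM = (0, 8, 4) and equation n·P = 20.
Checking the remaining points: n·N = 28, n·J = 36, n·I = 12.
Since n·N = 28 ≠ 20, N is off the plane and the points are not all coplanar.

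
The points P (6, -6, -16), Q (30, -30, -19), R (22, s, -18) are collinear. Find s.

-22

Collinearity requires PQ × PR = 0; each component is linear in s.
The x-component gives (3)s + (66) = 0, so s = -22.
The remaining components then also vanish.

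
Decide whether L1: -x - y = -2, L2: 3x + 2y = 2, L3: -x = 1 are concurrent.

No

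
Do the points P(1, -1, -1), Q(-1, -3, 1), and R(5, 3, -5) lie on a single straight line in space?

Yes

PQ = (-2, -2, 2), PR = (4, 4, -4).
Each component of PR is -2 times the corresponding component of PQ, so PR = -2·PQ and the points are collinear.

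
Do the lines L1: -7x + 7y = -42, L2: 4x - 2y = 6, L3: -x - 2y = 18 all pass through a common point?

Lines aᵢx + bᵢy = cᵢ with pairwise distinct directions are concurrent exactly when det[aᵢ bᵢ cᵢ] = 0.
Here the determinant is 42.
Nonzero, so no common point exists.

No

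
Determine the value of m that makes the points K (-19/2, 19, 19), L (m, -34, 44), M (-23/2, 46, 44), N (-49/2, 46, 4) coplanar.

The points are coplanar iff KL · (KM × KN) = 0.
Expanding, this is linear in m: (-1080)m + (19980) = 0.
So m = 37/2.

37/2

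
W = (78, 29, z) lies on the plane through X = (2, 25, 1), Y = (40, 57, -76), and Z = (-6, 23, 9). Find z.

-49

A normal to the plane is n = XY × XZ = (102, 312, 180).
W lies in the plane iff n · XW = 0.
This gives (180)z + (8820) = 0, so z = -49.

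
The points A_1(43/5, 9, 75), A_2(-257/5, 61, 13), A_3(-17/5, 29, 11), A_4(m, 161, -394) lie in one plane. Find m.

-437/5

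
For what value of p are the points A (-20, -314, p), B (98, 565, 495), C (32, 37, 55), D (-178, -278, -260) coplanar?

-240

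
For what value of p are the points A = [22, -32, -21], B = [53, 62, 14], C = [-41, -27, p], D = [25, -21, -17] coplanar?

-29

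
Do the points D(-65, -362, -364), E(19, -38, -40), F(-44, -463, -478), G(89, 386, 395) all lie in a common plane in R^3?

Yes

A normal to the plane through D, E, F is n = DE × DF = (-4212, 16380, -15288).
The plane has equation n·P = -90948. For G: n·G = -90948.
Equal, so G lies in the plane and all four are coplanar.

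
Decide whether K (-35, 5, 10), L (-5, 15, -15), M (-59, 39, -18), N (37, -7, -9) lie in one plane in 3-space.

No

The four points are coplanar iff the 3×3 determinant with rows KL, KM, KN is zero.
Rows: (30, 10, -25), (-24, 34, -28), (72, -12, -19).
Expanding along the first row: (30)(-982) − (10)(2472) + (-25)(-2160) = -180.
Nonzero ⇒ not coplanar.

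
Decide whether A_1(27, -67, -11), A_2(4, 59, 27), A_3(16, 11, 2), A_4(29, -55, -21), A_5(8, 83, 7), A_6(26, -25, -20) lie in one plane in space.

Yes

The plane through A_1, A_2, A_3 has normal n = A_1A_2 × A_1A_3 = (-1326, -119, -408) and equation n·P = -23341.
Checking the remaining points: n·A_4 = -23341, n·A_5 = -23341, n·A_6 = -23341.
All equal -23341, so all 6 points lie in one plane.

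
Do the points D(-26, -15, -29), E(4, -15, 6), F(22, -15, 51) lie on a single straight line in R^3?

DE = (30, 0, 35), DF = (48, 0, 80).
Comparing components 3 and 1: (35)(48) − (30)(80) = -720 ≠ 0, so DE and DF are not parallel and the points are not collinear.

No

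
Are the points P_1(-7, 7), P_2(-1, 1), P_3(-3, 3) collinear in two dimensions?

Yes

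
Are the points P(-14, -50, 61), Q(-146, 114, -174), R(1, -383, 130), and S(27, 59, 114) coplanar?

No

The four points are coplanar iff the 3×3 determinant with rows PQ, PR, PS is zero.
Rows: (-132, 164, -235), (15, -333, 69), (41, 109, 53).
Expanding along the first row: (-132)(-25170) − (164)(-2034) + (-235)(15288) = 63336.
Nonzero ⇒ not coplanar.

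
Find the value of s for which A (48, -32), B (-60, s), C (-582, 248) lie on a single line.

16

The three points are collinear iff det[AB; AC] = 0.
This determinant is linear in s: (630)s + (-10080) = 0, so s = 16.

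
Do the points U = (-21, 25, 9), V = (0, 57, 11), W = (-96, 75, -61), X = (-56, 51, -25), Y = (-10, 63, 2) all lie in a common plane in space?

The plane through U, V, W has normal n = UV × UW = (-2340, 1320, 3450) and equation n·P = 113190.
Checking the remaining points: n·X = 112110, n·Y = 113460.
Since n·X = 112110 ≠ 113190, X is off the plane and the points are not all coplanar.

No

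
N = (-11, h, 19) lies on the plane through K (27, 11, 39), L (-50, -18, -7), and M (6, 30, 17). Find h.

-11

The plane through K, L, M has equation 1512x − 728y − 2072z = -47992.
Substituting N: (-728)h + (-56000) = -47992, so h = -11.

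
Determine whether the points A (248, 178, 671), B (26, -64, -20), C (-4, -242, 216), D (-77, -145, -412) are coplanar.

A normal to the plane through A, B, C is n = AB × AC = (-180110, 73122, 32256).
The plane has equation n·P = -10007788. For D: n·D = -10023692.
-10023692 ≠ -10007788, so D is off the plane.

No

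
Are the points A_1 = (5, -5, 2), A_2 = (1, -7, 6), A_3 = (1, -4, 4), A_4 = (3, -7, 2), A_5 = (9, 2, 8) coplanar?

No

The plane through A_1, A_2, A_3 has normal n = A_1A_2 × A_1A_3 = (-8, -8, -12) and equation n·P = -24.
Checking the remaining points: n·A_4 = 8, n·A_5 = -184.
Since n·A_4 = 8 ≠ -24, A_4 is off the plane and the points are not all coplanar.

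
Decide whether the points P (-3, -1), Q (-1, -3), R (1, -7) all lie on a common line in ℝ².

PQ = (2, -2), PR = (4, -6).
det[PQ; PR] = (2)(-6) − (-2)(4) = -4.
The determinant is nonzero, so they are not collinear.

No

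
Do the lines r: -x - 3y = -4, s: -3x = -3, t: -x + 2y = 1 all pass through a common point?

Yes

The three lines meet at one point iff the augmented coefficient matrix [aᵢ bᵢ cᵢ] has rank < 3, i.e. its determinant vanishes.
Here the determinant is 0.
It vanishes, so the lines are concurrent at (1, 1).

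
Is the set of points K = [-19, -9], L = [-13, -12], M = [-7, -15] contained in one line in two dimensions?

KL = (6, -3), KM = (12, -6).
Twice the signed area of △KLM is (6)(-6) − (-3)(12) = 0.
The triangle is degenerate (zero area), so the points are collinear.

Yes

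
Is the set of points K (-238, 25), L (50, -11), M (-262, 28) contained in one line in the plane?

KL = (288, -36), KM = (-24, 3).
Checking proportionality: KM = -1/12·KL, so the vectors are parallel and the points are collinear.

Yes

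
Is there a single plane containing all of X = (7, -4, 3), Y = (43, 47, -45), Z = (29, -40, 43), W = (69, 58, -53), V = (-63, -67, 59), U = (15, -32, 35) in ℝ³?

No

The plane through X, Y, Z has normal n = XY × XZ = (312, -2496, -2418) and equation n·P = 4914.
Checking the remaining points: n·W = 4914, n·V = 4914, n·U = -78.
Since n·U = -78 ≠ 4914, U is off the plane and the points are not all coplanar.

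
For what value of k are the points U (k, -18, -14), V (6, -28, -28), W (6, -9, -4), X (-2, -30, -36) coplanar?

Coplanarity ⇔ det[UV; UW; UX] = 0.
Expanding, this is linear in k: (104)k + (-832) = 0.
So k = 8.

8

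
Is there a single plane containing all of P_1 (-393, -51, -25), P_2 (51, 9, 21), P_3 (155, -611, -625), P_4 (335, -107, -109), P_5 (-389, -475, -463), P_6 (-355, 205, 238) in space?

No

The plane through P_1, P_2, P_3 has normal n = P_1P_2 × P_1P_3 = (-10240, 291608, -281520) and equation n·P = -3809688.
Checking the remaining points: n·P_4 = -3946776, n·P_5 = -4186680, n·P_6 = -3586920.
Since n·P_4 = -3946776 ≠ -3809688, P_4 is off the plane and the points are not all coplanar.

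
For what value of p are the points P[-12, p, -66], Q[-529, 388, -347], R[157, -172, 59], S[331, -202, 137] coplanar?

78

Coplanarity ⇔ det[PQ; PR; PS] = 0.
Expanding, this is linear in p: (-17136)p + (1336608) = 0.
So p = 78.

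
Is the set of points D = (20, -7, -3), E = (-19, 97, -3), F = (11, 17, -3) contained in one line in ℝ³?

Yes

DE = (-39, 104, 0), DF = (-9, 24, 0).
DE × DF = (0, 0, 0).
The cross product vanishes, so the three points are collinear.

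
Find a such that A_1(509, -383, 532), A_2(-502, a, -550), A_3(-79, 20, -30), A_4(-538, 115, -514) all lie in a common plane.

Normal to plane A_1A_3A_4: n = (-141662, -26634, 129117); plane equation n·P = 6785108.
Requiring n·A_2 = 6785108: (-26634)a + (99974) = 6785108.
So a = -251.

-251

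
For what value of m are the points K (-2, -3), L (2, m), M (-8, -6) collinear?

-1

Collinearity: (L − K) must be parallel to (M − K) = (-6, -3).
Cross-multiplying the components: (m − (-3))·(-6) = (4)·(-3).
Solving gives m = -1.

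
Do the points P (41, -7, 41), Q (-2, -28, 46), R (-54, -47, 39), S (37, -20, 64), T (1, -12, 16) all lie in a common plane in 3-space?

Yes

The plane through P, Q, R has normal n = PQ × PR = (242, -561, -275) and equation n·X = 2574.
Checking the remaining points: n·S = 2574, n·T = 2574.
All equal 2574, so all 5 points lie in one plane.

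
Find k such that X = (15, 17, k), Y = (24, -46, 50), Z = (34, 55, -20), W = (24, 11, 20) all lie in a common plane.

Coplanarity ⇔ det[XY; XZ; XW] = 0.
Expanding, this is linear in k: (-570)k + (18240) = 0.
So k = 32.

32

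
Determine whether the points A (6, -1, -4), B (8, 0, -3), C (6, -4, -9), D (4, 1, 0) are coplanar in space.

Yes

A normal to the plane through A, B, C is n = AB × AC = (-2, 10, -6).
The plane has equation n·P = 2. For D: n·D = 2.
Equal, so D lies in the plane and all four are coplanar.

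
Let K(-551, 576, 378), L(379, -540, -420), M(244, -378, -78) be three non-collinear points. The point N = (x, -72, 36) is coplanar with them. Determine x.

-11

The plane through K, L, M has equation −252396x − 210330y = 17920116.
Substituting N: (-252396)x + (15143760) = 17920116, so x = -11.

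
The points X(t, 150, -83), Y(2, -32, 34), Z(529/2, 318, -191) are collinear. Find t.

Direction YZ = (525/2, 350, -225). From the y-coordinate of X, the parameter along the line is τ = (150 − (-32))/350 = 13/25.
Then t = 2 + 13/25·(525/2) = 277/2.

277/2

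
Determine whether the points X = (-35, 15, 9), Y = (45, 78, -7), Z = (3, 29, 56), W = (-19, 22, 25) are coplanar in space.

A normal to the plane through X, Y, Z is n = XY × XZ = (3185, -4368, -1274).
The plane has equation n·P = -188461. For W: n·W = -188461.
Equal, so W lies in the plane and all four are coplanar.

Yes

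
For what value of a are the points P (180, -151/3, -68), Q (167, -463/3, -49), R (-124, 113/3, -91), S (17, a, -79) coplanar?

-31/3

The points are coplanar iff PQ · (PR × PS) = 0.
Expanding, this is linear in a: (-6075)a + (-62775) = 0.
So a = -31/3.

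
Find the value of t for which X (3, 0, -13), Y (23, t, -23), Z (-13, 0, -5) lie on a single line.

0

Collinearity requires XY × XZ = 0; each component is linear in t.
The x-component gives (8)t + (0) = 0, so t = 0.
The remaining components then also vanish.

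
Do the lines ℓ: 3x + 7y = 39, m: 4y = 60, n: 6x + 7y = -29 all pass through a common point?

No

Lines aᵢx + bᵢy = cᵢ with pairwise distinct directions are concurrent exactly when det[aᵢ bᵢ cᵢ] = 0.
Here the determinant is -24.
Nonzero, so no common point exists.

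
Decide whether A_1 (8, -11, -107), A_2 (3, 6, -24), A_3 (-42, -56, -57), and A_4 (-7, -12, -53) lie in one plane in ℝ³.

No

The four points are coplanar iff the 3×3 determinant with rows A_1A_2, A_1A_3, A_1A_4 is zero.
Rows: (-5, 17, 83), (-50, -45, 50), (-15, -1, 54).
Expanding along the first row: (-5)(-2380) − (17)(-1950) + (83)(-625) = -6825.
Nonzero ⇒ not coplanar.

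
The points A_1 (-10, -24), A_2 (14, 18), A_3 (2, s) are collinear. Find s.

-3

The three points are collinear iff det[A_1A_2; A_1A_3] = 0.
This determinant is linear in s: (24)s + (72) = 0, so s = -3.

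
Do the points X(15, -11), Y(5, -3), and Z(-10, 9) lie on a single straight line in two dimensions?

XY = (-10, 8), XZ = (-25, 20).
det[XY; XZ] = (-10)(20) − (8)(-25) = 0.
The determinant is zero, so the points are collinear.

Yes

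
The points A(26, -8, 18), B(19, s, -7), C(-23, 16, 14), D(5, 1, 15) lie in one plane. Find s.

Normal to plane ACD: n = (-36, -63, 63); plane equation n·P = 702.
Requiring n·B = 702: (-63)s + (-1125) = 702.
So s = -29.

-29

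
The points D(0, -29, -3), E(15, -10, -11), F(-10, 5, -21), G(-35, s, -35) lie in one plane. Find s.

Normal to plane DEF: n = (-70, 350, 700); plane equation n·P = -12250.
Requiring n·G = -12250: (350)s + (-22050) = -12250.
So s = 28.

28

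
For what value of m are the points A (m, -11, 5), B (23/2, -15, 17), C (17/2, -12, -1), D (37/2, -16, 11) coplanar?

The points are coplanar iff AB · (AC × AD) = 0.
Expanding, this is linear in m: (36)m + (-54) = 0.
So m = 3/2.

3/2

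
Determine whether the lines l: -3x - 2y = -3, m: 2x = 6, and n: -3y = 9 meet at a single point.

Yes

Lines aᵢx + bᵢy = cᵢ with pairwise distinct directions are concurrent exactly when det[aᵢ bᵢ cᵢ] = 0.
Here the determinant is 0.
It vanishes, so the lines are concurrent at (3, -3).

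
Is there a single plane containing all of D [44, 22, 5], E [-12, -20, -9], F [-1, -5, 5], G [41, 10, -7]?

The four points are coplanar iff the 3×3 determinant with rows DE, DF, DG is zero.
Rows: (-56, -42, -14), (-45, -27, 0), (-3, -12, -12).
Expanding along the first row: (-56)(324) − (-42)(540) + (-14)(459) = -1890.
Nonzero ⇒ not coplanar.

No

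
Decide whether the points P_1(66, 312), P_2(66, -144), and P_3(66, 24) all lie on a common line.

P_1P_2 = (0, -456), P_1P_3 = (0, -288).
det[P_1P_2; P_1P_3] = (0)(-288) − (-456)(0) = 0.
The determinant is zero, so the points are collinear.

Yes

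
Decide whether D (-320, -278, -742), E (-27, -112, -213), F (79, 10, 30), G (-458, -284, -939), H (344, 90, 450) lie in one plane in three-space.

The plane through D, E, F has normal n = DE × DF = (-24200, -15125, 18150) and equation n·P = -1518550.
Checking the remaining points: n·G = -1663750, n·H = -1518550.
Since n·G = -1663750 ≠ -1518550, G is off the plane and the points are not all coplanar.

No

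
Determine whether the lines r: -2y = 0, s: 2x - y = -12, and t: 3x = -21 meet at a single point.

Intersecting r and s: solving the 2×2 system gives (x, y) = (-6, 0).
Substitute into t: (3)(-6) + (0)(0) = -18.
But t requires -21 ≠ -18, so the three lines have no common point.

No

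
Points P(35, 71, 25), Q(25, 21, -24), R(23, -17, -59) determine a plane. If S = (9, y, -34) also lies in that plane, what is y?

The plane through P, Q, R has equation −112x − 252y + 280z = -14812.
Substituting S: (-252)y + (-10528) = -14812, so y = 17.

17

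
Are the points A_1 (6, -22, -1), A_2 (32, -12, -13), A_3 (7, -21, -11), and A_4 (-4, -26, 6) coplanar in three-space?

A normal to the plane through A_1, A_2, A_3 is n = A_1A_2 × A_1A_3 = (-88, 248, 16).
The plane has equation n·P = -6000. For A_4: n·A_4 = -6000.
Equal, so A_4 lies in the plane and all four are coplanar.

Yes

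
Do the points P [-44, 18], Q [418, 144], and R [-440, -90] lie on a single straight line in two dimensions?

PQ = (462, 126), PR = (-396, -108).
Checking proportionality: PR = -6/7·PQ, so the vectors are parallel and the points are collinear.

Yes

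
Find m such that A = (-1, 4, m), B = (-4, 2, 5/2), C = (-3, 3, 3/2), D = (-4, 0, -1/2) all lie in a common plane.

The points are coplanar iff AB · (AC × AD) = 0.
Expanding, this is linear in m: (2)m + (4) = 0.
So m = -2.

-2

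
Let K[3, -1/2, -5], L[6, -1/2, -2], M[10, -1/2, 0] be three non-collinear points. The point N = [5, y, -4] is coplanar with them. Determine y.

Coplanarity requires KL · (KM × KN) = 0.
KL = (3, 0, 3), KM = (7, 0, 5); the triple product is linear in y with coefficient 6 and constant term 3.
Setting it to zero: y = -1/2.

-1/2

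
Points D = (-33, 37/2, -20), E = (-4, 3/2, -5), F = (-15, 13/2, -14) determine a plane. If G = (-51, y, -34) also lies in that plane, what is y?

The plane through D, E, F has equation 78x + 96y − 42z = 42.
Substituting G: (96)y + (-2550) = 42, so y = 27.

27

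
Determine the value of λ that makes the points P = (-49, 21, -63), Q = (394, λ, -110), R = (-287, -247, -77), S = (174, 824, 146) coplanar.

314

Coplanarity ⇔ det[PQ; PR; PS] = 0.
Expanding, this is linear in λ: (46620)λ + (-14638680) = 0.
So λ = 314.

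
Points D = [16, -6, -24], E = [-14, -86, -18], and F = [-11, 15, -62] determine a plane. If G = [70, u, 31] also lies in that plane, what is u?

-3

Coplanarity requires DE · (DF × DG) = 0.
DE = (-30, -80, 6), DF = (-27, 21, -38); the triple product is linear in u with coefficient -1302 and constant term -3906.
Setting it to zero: u = -3.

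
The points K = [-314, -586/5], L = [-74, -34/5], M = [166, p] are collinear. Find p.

518/5

The three points are collinear iff det[KL; KM] = 0.
This determinant is linear in p: (240)p + (-24864) = 0, so p = 518/5.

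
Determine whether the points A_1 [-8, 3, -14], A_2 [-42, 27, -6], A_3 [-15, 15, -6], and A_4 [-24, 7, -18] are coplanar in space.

No

With A_1 as base: A_1A_2 = (-34, 24, 8), A_1A_3 = (-7, 12, 8), A_1A_4 = (-16, 4, -4).
A_1A_3 × A_1A_4 = (-80, -156, 164).
A_1A_2 · (A_1A_3 × A_1A_4) = 288.
Since 288 ≠ 0, the four points are not coplanar.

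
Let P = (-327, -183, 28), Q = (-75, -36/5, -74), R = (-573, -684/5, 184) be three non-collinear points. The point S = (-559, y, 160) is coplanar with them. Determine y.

Coplanarity requires PQ · (PR × PS) = 0.
PQ = (252, 879/5, -102), PR = (-246, 231/5, 156); the triple product is linear in y with coefficient -14220 and constant term -2812716.
Setting it to zero: y = -989/5.

-989/5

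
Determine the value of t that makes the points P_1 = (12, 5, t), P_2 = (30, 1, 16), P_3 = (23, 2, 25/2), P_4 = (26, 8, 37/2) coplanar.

8

The points are coplanar iff P_1P_2 · (P_1P_3 × P_1P_4) = 0.
Expanding, this is linear in t: (45)t + (-360) = 0.
So t = 8.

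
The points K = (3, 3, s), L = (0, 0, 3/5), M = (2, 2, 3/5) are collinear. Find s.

3/5

Direction LM = (2, 2, 0). From the x-coordinate of K, the parameter along the line is τ = (3 − 0)/2 = 3/2.
Then s = 3/5 + 3/2·(0) = 3/5.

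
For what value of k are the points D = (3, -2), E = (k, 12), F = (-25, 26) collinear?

-11

Collinearity: (E − D) must be parallel to (F − D) = (-28, 28).
Cross-multiplying the components: (k − 3)·(28) = (14)·(-28).
Solving gives k = -11.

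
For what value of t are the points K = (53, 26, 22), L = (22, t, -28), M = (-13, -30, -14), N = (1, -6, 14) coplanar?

Coplanarity ⇔ det[KL; KM; KN] = 0.
Expanding, this is linear in t: (1344)t + (26880) = 0.
So t = -20.

-20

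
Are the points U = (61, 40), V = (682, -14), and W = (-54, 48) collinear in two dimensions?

No

UV = (621, -54), UW = (-115, 8).
If collinear, UW would be a scalar multiple of UV. But (621)·(8) ≠ (-54)·(-115) (difference -1242), so they are not parallel; the points are not collinear.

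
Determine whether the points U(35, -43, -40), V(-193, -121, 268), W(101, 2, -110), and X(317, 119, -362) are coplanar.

No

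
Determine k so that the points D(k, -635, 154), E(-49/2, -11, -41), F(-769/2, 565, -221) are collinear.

Direction EF = (-360, 576, -180). From the y-coordinate of D, the parameter along the line is τ = (-635 − (-11))/576 = -13/12.
Then k = (-49/2) + (-13/12)·(-360) = 731/2.

731/2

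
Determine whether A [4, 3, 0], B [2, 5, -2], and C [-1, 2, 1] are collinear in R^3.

No

AB = (-2, 2, -2), AC = (-5, -1, 1).
Comparing components 3 and 1: (-2)(-5) − (-2)(1) = 12 ≠ 0, so AB and AC are not parallel and the points are not collinear.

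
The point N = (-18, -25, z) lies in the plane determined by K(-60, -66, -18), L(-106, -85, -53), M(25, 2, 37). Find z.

7

Coplanarity requires KL · (KM × KN) = 0.
KL = (-46, -19, -35), KM = (85, 68, 55); the triple product is linear in z with coefficient -1513 and constant term 10591.
Setting it to zero: z = 7.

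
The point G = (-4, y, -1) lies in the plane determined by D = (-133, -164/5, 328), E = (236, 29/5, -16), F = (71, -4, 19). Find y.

-31/5

Coplanarity requires DE · (DF × DG) = 0.
DE = (369, 193/5, -344), DF = (204, 144/5, -309); the triple product is linear in y with coefficient 43845 and constant term 271839.
Setting it to zero: y = -31/5.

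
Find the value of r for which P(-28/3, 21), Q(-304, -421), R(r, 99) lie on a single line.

128/3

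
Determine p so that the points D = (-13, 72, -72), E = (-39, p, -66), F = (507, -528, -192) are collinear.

102

Collinearity requires DE × DF = 0; each component is linear in p.
The x-component gives (-120)p + (12240) = 0, so p = 102.
The remaining components then also vanish.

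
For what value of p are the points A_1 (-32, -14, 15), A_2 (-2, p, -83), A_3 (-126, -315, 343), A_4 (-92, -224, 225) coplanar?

Coplanarity ⇔ det[A_1A_2; A_1A_3; A_1A_4] = 0.
Expanding, this is linear in p: (60)p + (6300) = 0.
So p = -105.

-105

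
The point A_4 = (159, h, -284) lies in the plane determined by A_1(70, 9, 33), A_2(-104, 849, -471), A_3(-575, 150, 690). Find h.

Coplanarity requires A_1A_2 · (A_1A_3 × A_1A_4) = 0.
A_1A_2 = (-174, 840, -504), A_1A_3 = (-645, 141, 657); the triple product is linear in h with coefficient 439398 and constant term -112485888.
Setting it to zero: h = 256.

256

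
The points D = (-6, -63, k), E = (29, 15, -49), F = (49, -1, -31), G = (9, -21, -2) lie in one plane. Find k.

52

The points are coplanar iff DE · (DF × DG) = 0.
Expanding, this is linear in k: (1040)k + (-54080) = 0.
So k = 52.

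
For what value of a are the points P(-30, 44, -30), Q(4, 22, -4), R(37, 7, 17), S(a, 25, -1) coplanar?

19

Normal to plane PQR: n = (-72, 144, 216); plane equation n·X = 2016.
Requiring n·S = 2016: (-72)a + (3384) = 2016.
So a = 19.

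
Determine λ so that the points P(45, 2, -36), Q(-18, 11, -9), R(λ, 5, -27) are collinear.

24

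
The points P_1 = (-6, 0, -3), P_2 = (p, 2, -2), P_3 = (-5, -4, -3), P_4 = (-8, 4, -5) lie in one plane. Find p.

-6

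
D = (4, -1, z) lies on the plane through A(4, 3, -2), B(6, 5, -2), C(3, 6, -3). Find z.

A normal to the plane is n = AB × AC = (-2, 2, 8).
D lies in the plane iff n · AD = 0.
This gives (8)z + (8) = 0, so z = -1.

-1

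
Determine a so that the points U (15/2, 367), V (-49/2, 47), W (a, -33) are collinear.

-65/2

Collinearity: (W − U) must be parallel to (V − U) = (-32, -320).
Cross-multiplying the components: (a − 15/2)·(-320) = (-400)·(-32).
Solving gives a = -65/2.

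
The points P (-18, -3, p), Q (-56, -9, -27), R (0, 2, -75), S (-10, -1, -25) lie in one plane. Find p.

-1

Coplanarity ⇔ det[PQ; PR; PS] = 0.
Expanding, this is linear in p: (58)p + (58) = 0.
So p = -1.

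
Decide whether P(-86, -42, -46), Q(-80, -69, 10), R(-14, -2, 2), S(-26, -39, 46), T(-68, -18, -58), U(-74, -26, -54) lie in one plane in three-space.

The plane through P, Q, R has normal n = PQ × PR = (-3536, 3744, 2184) and equation n·X = 46384.
Checking the remaining points: n·S = 46384, n·T = 46384, n·U = 46384.
All equal 46384, so all 6 points lie in one plane.

Yes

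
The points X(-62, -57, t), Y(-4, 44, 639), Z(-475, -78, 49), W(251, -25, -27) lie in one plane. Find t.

-61

The points are coplanar iff XY · (XZ × XW) = 0.
Expanding, this is linear in t: (-63609)t + (-3880149) = 0.
So t = -61.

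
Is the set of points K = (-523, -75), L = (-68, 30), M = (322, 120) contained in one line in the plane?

KL = (455, 105), KM = (845, 195).
Checking proportionality: KM = 13/7·KL, so the vectors are parallel and the points are collinear.

Yes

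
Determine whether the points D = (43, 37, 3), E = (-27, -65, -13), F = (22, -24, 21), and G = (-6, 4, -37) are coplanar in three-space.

With D as base: DE = (-70, -102, -16), DF = (-21, -61, 18), DG = (-49, -33, -40).
DF × DG = (3034, -1722, -2296).
DE · (DF × DG) = 0.
The scalar triple product vanishes, so the four points are coplanar.

Yes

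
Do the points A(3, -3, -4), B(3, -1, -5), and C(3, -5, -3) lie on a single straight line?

AB = (0, 2, -1), AC = (0, -2, 1).
AB × AC = (0, 0, 0).
The cross product vanishes, so the three points are collinear.

Yes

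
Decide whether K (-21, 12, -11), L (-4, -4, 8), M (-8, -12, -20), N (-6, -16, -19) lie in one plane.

The four points are coplanar iff the 3×3 determinant with rows KL, KM, KN is zero.
Rows: (17, -16, 19), (13, -24, -9), (15, -28, -8).
Expanding along the first row: (17)(-60) − (-16)(31) + (19)(-4) = -600.
Nonzero ⇒ not coplanar.

No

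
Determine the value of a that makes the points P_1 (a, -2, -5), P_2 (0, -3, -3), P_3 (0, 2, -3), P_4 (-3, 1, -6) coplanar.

-2

The points are coplanar iff P_1P_2 · (P_1P_3 × P_1P_4) = 0.
Expanding, this is linear in a: (15)a + (30) = 0.
So a = -2.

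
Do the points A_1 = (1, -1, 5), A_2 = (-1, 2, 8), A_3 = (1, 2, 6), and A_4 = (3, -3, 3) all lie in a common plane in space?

No

With A_1 as base: A_1A_2 = (-2, 3, 3), A_1A_3 = (0, 3, 1), A_1A_4 = (2, -2, -2).
A_1A_3 × A_1A_4 = (-4, 2, -6).
A_1A_2 · (A_1A_3 × A_1A_4) = -4.
Since -4 ≠ 0, the four points are not coplanar.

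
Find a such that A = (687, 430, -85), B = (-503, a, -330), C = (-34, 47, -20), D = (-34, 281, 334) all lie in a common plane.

Coplanarity ⇔ det[AB; AC; AD] = 0.
Expanding, this is linear in a: (255234)a + (111026790) = 0.
So a = -435.

-435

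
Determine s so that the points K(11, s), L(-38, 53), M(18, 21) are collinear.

25

The three points are collinear iff det[KL; KM] = 0.
This determinant is linear in s: (56)s + (-1400) = 0, so s = 25.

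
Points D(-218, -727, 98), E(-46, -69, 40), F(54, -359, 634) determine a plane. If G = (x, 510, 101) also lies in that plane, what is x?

140

A normal to the plane is n = DE × DF = (374032, -107968, -115680).
G lies in the plane iff n · DG = 0.
This gives (374032)x + (-52364480) = 0, so x = 140.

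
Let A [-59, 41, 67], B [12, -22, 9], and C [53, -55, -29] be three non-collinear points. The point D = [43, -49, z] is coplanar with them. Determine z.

-17

A normal to the plane is n = AB × AC = (480, 320, 240).
D lies in the plane iff n · AD = 0.
This gives (240)z + (4080) = 0, so z = -17.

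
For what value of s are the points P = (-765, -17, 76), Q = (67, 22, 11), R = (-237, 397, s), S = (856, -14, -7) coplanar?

-198

The points are coplanar iff PQ · (PR × PS) = 0.
Expanding, this is linear in s: (60723)s + (12023154) = 0.
So s = -198.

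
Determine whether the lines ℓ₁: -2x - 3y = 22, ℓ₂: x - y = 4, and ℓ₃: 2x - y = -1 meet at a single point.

Intersecting ℓ₁ and ℓ₂: solving the 2×2 system gives (x, y) = (-2, -6).
Substitute into ℓ₃: (2)(-2) + (-1)(-6) = 2.
But ℓ₃ requires -1 ≠ 2, so the three lines have no common point.

No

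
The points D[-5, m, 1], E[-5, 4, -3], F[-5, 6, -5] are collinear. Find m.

Collinearity requires DE × DF = 0; each component is linear in m.
The x-component gives (2)m + (0) = 0, so m = 0.
The remaining components then also vanish.

0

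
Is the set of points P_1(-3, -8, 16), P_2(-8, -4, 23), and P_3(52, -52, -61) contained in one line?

P_1P_2 = (-5, 4, 7), P_1P_3 = (55, -44, -77).
Each component of P_1P_3 is -11 times the corresponding component of P_1P_2, so P_1P_3 = -11·P_1P_2 and the points are collinear.

Yes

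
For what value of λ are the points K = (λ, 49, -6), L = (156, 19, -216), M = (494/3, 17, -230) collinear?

26

Direction LM = (26/3, -2, -14). From the y-coordinate of K, the parameter along the line is τ = (49 − 19)/(-2) = -15.
Then λ = 156 + (-15)·(26/3) = 26.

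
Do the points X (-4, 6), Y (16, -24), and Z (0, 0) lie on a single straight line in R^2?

Yes

XY = (20, -30), XZ = (4, -6).
det[XY; XZ] = (20)(-6) − (-30)(4) = 0.
The determinant is zero, so the points are collinear.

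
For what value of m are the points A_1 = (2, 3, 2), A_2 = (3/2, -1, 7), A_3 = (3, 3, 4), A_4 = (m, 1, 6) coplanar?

Normal to plane A_1A_2A_3: n = (-8, 6, 4); plane equation n·P = 10.
Requiring n·A_4 = 10: (-8)m + (30) = 10.
So m = 5/2.

5/2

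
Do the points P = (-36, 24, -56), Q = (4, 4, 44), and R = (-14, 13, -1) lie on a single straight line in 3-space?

Yes

PQ = (40, -20, 100), PR = (22, -11, 55).
PQ × PR = (0, 0, 0).
The cross product vanishes, so the three points are collinear.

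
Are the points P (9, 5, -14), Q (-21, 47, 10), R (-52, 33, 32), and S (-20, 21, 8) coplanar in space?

Yes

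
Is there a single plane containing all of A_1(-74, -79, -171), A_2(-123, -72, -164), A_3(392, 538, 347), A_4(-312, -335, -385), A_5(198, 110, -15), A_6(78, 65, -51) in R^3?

The plane through A_1, A_2, A_3 has normal n = A_1A_2 × A_1A_3 = (-693, 28644, -33495) and equation n·P = 3516051.
Checking the remaining points: n·A_4 = 3516051, n·A_5 = 3516051, n·A_6 = 3516051.
All equal 3516051, so all 6 points lie in one plane.

Yes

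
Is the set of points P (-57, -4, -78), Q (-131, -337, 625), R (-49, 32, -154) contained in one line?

Yes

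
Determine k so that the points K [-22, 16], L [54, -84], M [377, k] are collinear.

-509

The three points are collinear iff det[KL; KM] = 0.
This determinant is linear in k: (76)k + (38684) = 0, so k = -509.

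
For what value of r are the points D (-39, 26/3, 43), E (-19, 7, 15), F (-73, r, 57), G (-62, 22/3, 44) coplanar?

Normal to plane DEG: n = (-39, 624, -65); plane equation n·P = 4134.
Requiring n·F = 4134: (624)r + (-858) = 4134.
So r = 8.

8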